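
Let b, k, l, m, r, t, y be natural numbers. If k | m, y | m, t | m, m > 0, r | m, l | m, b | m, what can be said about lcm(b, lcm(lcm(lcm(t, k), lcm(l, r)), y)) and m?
lcm(b, lcm(lcm(lcm(t, k), lcm(l, r)), y)) ≤ m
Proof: t | m and k | m, therefore lcm(t, k) | m. l | m and r | m, hence lcm(l, r) | m. From lcm(t, k) | m, lcm(lcm(t, k), lcm(l, r)) | m. Because y | m, lcm(lcm(lcm(t, k), lcm(l, r)), y) | m. Since b | m, lcm(b, lcm(lcm(lcm(t, k), lcm(l, r)), y)) | m. Since m > 0, lcm(b, lcm(lcm(lcm(t, k), lcm(l, r)), y)) ≤ m.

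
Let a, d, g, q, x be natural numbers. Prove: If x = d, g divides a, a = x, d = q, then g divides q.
a = x and x = d, hence a = d. Since d = q, a = q. Since g divides a, g divides q.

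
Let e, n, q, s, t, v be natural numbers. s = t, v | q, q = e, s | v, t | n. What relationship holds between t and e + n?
t | e + n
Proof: s = t and s | v, thus t | v. q = e and v | q, thus v | e. Since t | v, t | e. From t | n, t | e + n.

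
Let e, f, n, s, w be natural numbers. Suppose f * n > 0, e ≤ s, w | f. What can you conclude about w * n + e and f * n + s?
w * n + e ≤ f * n + s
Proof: w | f, thus w * n | f * n. Because f * n > 0, w * n ≤ f * n. Since e ≤ s, w * n + e ≤ f * n + s.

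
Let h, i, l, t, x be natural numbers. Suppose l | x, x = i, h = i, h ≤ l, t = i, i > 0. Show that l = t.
h = i and h ≤ l, so i ≤ l. Because x = i and l | x, l | i. i > 0, so l ≤ i. Since i ≤ l, i = l. t = i, so t = l. Then l = t.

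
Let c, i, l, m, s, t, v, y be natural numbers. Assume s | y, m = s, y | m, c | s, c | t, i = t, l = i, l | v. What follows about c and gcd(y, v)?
c | gcd(y, v)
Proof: From m = s and y | m, y | s. s | y, so s = y. c | s, so c | y. Since l = i and l | v, i | v. i = t, so t | v. Since c | t, c | v. From c | y, c | gcd(y, v).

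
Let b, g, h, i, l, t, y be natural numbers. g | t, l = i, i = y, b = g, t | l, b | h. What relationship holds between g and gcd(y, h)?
g | gcd(y, h)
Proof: l = i and i = y, so l = y. From g | t and t | l, g | l. l = y, so g | y. b = g and b | h, so g | h. From g | y, g | gcd(y, h).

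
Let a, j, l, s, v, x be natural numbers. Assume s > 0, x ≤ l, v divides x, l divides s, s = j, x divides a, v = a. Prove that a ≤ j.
v = a and v divides x, hence a divides x. Since x divides a, x = a. Since x ≤ l, a ≤ l. From l divides s and s > 0, l ≤ s. s = j, so l ≤ j. Since a ≤ l, a ≤ j.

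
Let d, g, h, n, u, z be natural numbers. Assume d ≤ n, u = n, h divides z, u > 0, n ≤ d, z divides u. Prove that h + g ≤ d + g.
n ≤ d and d ≤ n, therefore n = d. Since u = n, u = d. h divides z and z divides u, therefore h divides u. Since u > 0, h ≤ u. Since u = d, h ≤ d. Then h + g ≤ d + g.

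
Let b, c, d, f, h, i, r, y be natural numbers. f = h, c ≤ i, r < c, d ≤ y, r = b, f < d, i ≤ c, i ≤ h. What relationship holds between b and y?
b < y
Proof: From c ≤ i and i ≤ c, c = i. Since r < c, r < i. f < d and d ≤ y, therefore f < y. Since f = h, h < y. i ≤ h, so i < y. Since r < i, r < y. r = b, so b < y.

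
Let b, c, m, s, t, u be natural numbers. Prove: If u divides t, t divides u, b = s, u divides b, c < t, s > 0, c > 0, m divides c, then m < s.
m divides c and c > 0, hence m ≤ c. t divides u and u divides t, therefore t = u. Since c < t, c < u. b = s and u divides b, thus u divides s. Since s > 0, u ≤ s. c < u, so c < s. Since m ≤ c, m < s.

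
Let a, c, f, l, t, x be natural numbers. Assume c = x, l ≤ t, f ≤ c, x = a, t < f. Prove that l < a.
Since l ≤ t and t < f, l < f. c = x and x = a, hence c = a. Since f ≤ c, f ≤ a. Since l < f, l < a.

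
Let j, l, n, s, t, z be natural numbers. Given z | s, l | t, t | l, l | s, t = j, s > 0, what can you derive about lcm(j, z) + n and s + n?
lcm(j, z) + n ≤ s + n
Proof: Because l | t and t | l, l = t. Since t = j, l = j. l | s, so j | s. Since z | s, lcm(j, z) | s. s > 0, so lcm(j, z) ≤ s. Then lcm(j, z) + n ≤ s + n.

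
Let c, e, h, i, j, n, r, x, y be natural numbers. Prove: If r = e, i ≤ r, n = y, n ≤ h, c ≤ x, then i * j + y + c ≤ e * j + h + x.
r = e and i ≤ r, thus i ≤ e. By multiplying by a non-negative, i * j ≤ e * j. n = y and n ≤ h, so y ≤ h. Since c ≤ x, y + c ≤ h + x. Since i * j ≤ e * j, i * j + y + c ≤ e * j + h + x.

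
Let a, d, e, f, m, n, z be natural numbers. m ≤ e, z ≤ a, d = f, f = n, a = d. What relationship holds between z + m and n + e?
z + m ≤ n + e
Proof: d = f and f = n, hence d = n. Because a = d and z ≤ a, z ≤ d. From d = n, z ≤ n. Since m ≤ e, z + m ≤ n + e.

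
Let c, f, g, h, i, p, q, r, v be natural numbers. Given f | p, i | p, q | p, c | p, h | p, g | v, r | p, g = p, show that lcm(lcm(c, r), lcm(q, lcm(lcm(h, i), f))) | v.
c | p and r | p, therefore lcm(c, r) | p. h | p and i | p, thus lcm(h, i) | p. f | p, so lcm(lcm(h, i), f) | p. Since q | p, lcm(q, lcm(lcm(h, i), f)) | p. lcm(c, r) | p, so lcm(lcm(c, r), lcm(q, lcm(lcm(h, i), f))) | p. Because g = p and g | v, p | v. lcm(lcm(c, r), lcm(q, lcm(lcm(h, i), f))) | p, so lcm(lcm(c, r), lcm(q, lcm(lcm(h, i), f))) | v.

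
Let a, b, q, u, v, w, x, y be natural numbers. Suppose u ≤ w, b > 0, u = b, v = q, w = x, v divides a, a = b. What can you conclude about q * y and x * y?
q * y ≤ x * y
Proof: a = b and v divides a, therefore v divides b. v = q, so q divides b. Since b > 0, q ≤ b. u = b and u ≤ w, hence b ≤ w. Since w = x, b ≤ x. Because q ≤ b, q ≤ x. By multiplying by a non-negative, q * y ≤ x * y.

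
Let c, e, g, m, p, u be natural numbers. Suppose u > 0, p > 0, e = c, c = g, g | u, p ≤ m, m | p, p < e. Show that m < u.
e = c and c = g, hence e = g. m | p and p > 0, hence m ≤ p. p ≤ m, so p = m. Since p < e, m < e. From e = g, m < g. From g | u and u > 0, g ≤ u. Since m < g, m < u.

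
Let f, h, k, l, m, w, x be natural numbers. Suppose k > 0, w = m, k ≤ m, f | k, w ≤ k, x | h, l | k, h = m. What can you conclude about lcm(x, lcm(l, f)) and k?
lcm(x, lcm(l, f)) ≤ k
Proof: w = m and w ≤ k, so m ≤ k. k ≤ m, so m = k. h = m and x | h, thus x | m. Since m = k, x | k. l | k and f | k, so lcm(l, f) | k. Since x | k, lcm(x, lcm(l, f)) | k. k > 0, so lcm(x, lcm(l, f)) ≤ k.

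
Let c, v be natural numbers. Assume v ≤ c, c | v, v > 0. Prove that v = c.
c | v and v > 0, so c ≤ v. From v ≤ c, v = c.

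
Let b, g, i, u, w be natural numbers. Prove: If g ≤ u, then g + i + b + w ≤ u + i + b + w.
From g ≤ u, g + i ≤ u + i. Then g + i + b ≤ u + i + b. Then g + i + b + w ≤ u + i + b + w.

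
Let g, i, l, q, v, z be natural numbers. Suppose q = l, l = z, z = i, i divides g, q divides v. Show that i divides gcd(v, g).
l = z and z = i, so l = i. Because q = l and q divides v, l divides v. Since l = i, i divides v. Since i divides g, i divides gcd(v, g).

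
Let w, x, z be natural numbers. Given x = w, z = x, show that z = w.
z = x and x = w. By transitivity, z = w.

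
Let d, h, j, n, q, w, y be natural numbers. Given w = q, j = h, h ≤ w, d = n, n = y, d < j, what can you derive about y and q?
y < q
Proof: Because d = n and n = y, d = y. Since j = h and d < j, d < h. d = y, so y < h. w = q and h ≤ w, thus h ≤ q. Since y < h, y < q.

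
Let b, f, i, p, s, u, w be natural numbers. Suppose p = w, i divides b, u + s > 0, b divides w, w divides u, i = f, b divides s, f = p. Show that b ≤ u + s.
Because i = f and f = p, i = p. Since i divides b, p divides b. Since p = w, w divides b. b divides w, so w = b. Since w divides u, b divides u. From b divides s, b divides u + s. u + s > 0, so b ≤ u + s.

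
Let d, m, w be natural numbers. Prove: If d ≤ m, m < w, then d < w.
d ≤ m and m < w. By transitivity, d < w.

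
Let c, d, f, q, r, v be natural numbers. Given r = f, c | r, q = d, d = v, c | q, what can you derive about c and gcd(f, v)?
c | gcd(f, v)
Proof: From r = f and c | r, c | f. Because q = d and d = v, q = v. c | q, so c | v. c | f, so c | gcd(f, v).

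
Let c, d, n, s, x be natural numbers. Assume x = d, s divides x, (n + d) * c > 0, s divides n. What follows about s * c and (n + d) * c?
s * c ≤ (n + d) * c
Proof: x = d and s divides x, hence s divides d. s divides n, so s divides n + d. Then s * c divides (n + d) * c. (n + d) * c > 0, so s * c ≤ (n + d) * c.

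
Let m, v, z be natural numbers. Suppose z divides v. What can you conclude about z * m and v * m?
z * m divides v * m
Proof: z divides v. By multiplying both sides, z * m divides v * m.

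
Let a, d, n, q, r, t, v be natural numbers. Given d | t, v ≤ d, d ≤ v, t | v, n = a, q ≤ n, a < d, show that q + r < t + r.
Since v ≤ d and d ≤ v, v = d. From t | v, t | d. Because d | t, d = t. n = a and q ≤ n, hence q ≤ a. Since a < d, q < d. Since d = t, q < t. Then q + r < t + r.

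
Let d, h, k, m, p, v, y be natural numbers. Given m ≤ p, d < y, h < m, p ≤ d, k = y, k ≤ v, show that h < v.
Since m ≤ p and p ≤ d, m ≤ d. Since d < y, m < y. Since h < m, h < y. k = y and k ≤ v, hence y ≤ v. h < y, so h < v.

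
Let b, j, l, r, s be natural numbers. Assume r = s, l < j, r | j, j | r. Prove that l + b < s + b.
j | r and r | j, hence j = r. r = s, so j = s. From l < j, l < s. Then l + b < s + b.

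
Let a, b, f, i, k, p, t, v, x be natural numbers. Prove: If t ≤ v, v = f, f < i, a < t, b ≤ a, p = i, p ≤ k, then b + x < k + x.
b ≤ a and a < t, hence b < t. Because t ≤ v, b < v. v = f, so b < f. From p = i and p ≤ k, i ≤ k. f < i, so f < k. b < f, so b < k. Then b + x < k + x.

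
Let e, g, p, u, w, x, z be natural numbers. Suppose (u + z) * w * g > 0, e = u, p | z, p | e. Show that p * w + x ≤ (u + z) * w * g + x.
Because e = u and p | e, p | u. Since p | z, p | u + z. Then p * w | (u + z) * w. Then p * w | (u + z) * w * g. Since (u + z) * w * g > 0, p * w ≤ (u + z) * w * g. Then p * w + x ≤ (u + z) * w * g + x.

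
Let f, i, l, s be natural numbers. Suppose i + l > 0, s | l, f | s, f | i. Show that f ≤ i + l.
f | s and s | l, so f | l. From f | i, f | i + l. Since i + l > 0, f ≤ i + l.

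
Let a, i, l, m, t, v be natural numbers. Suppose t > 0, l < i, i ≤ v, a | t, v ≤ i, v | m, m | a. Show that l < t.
v ≤ i and i ≤ v, so v = i. v | m, so i | m. Because m | a and a | t, m | t. i | m, so i | t. From t > 0, i ≤ t. l < i, so l < t.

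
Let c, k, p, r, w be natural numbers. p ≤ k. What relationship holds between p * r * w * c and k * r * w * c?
p * r * w * c ≤ k * r * w * c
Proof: From p ≤ k, p * r ≤ k * r. Then p * r * w ≤ k * r * w. Then p * r * w * c ≤ k * r * w * c.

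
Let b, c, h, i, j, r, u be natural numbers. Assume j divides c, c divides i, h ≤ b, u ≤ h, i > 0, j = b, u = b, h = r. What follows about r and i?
r ≤ i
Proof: u = b and u ≤ h, therefore b ≤ h. Since h ≤ b, b = h. Since j = b, j = h. j divides c and c divides i, thus j divides i. Since j = h, h divides i. i > 0, so h ≤ i. h = r, so r ≤ i.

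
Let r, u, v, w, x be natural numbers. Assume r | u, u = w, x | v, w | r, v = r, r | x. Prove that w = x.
u = w and r | u, therefore r | w. From w | r, w = r. v = r and x | v, therefore x | r. Since r | x, r = x. Since w = r, w = x.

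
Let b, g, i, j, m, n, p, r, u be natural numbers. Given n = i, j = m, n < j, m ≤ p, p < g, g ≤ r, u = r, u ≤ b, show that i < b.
j = m and n < j, so n < m. m ≤ p and p < g, therefore m < g. Since g ≤ r, m < r. n < m, so n < r. From u = r and u ≤ b, r ≤ b. n < r, so n < b. Since n = i, i < b.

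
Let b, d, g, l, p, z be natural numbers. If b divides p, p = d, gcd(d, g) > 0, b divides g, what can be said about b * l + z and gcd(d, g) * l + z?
b * l + z ≤ gcd(d, g) * l + z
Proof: Since p = d and b divides p, b divides d. b divides g, so b divides gcd(d, g). gcd(d, g) > 0, so b ≤ gcd(d, g). By multiplying by a non-negative, b * l ≤ gcd(d, g) * l. Then b * l + z ≤ gcd(d, g) * l + z.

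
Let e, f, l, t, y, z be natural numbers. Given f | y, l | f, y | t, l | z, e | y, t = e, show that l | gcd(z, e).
t = e and y | t, so y | e. e | y, so y = e. Because l | f and f | y, l | y. Because y = e, l | e. l | z, so l | gcd(z, e).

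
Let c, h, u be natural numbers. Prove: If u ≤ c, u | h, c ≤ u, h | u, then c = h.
h | u and u | h, thus h = u. u ≤ c and c ≤ u, thus u = c. h = u, so h = c. Then c = h.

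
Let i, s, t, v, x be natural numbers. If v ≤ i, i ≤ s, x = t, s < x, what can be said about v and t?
v < t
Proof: x = t and s < x, so s < t. i ≤ s, so i < t. Since v ≤ i, v < t.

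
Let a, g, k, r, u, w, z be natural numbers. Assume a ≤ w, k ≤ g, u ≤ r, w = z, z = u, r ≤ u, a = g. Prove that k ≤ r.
w = z and z = u, hence w = u. u ≤ r and r ≤ u, therefore u = r. Since w = u, w = r. a = g and a ≤ w, thus g ≤ w. k ≤ g, so k ≤ w. Since w = r, k ≤ r.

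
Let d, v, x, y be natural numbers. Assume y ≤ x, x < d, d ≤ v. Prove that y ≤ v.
From x < d and d ≤ v, x < v. y ≤ x, so y < v. Then y ≤ v.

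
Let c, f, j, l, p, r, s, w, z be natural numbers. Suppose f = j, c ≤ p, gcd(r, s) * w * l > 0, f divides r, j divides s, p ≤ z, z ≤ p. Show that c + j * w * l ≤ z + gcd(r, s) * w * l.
p ≤ z and z ≤ p, hence p = z. c ≤ p, so c ≤ z. f = j and f divides r, hence j divides r. Because j divides s, j divides gcd(r, s). Then j * w divides gcd(r, s) * w. Then j * w * l divides gcd(r, s) * w * l. gcd(r, s) * w * l > 0, so j * w * l ≤ gcd(r, s) * w * l. From c ≤ z, c + j * w * l ≤ z + gcd(r, s) * w * l.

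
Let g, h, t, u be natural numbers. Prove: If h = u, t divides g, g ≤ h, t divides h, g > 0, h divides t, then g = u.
t divides h and h divides t, hence t = h. Since t divides g, h divides g. Since g > 0, h ≤ g. From g ≤ h, g = h. Since h = u, g = u.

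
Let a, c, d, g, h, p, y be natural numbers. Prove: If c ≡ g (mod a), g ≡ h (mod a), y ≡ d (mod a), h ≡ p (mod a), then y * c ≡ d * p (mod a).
c ≡ g (mod a) and g ≡ h (mod a), thus c ≡ h (mod a). h ≡ p (mod a), so c ≡ p (mod a). Combining with y ≡ d (mod a), by multiplying congruences, y * c ≡ d * p (mod a).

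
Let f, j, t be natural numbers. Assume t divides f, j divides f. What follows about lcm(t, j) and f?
lcm(t, j) divides f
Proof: t divides f and j divides f. Because lcm divides any common multiple, lcm(t, j) divides f.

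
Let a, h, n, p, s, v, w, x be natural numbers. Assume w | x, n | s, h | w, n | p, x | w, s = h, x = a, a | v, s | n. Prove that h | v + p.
w | x and x | w, therefore w = x. Since x = a, w = a. h | w, so h | a. Since a | v, h | v. Because n | s and s | n, n = s. s = h, so n = h. n | p, so h | p. Because h | v, h | v + p.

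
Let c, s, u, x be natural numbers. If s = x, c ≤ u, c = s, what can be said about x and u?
x ≤ u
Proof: c = s and s = x, hence c = x. c ≤ u, so x ≤ u.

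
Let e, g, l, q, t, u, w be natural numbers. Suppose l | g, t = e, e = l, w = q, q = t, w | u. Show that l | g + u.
Because t = e and e = l, t = l. w = q and q = t, thus w = t. Since w | u, t | u. Since t = l, l | u. From l | g, l | g + u.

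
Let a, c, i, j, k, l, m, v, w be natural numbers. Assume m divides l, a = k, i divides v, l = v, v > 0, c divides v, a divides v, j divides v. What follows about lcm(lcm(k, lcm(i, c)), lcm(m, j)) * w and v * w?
lcm(lcm(k, lcm(i, c)), lcm(m, j)) * w ≤ v * w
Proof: a = k and a divides v, hence k divides v. i divides v and c divides v, thus lcm(i, c) divides v. k divides v, so lcm(k, lcm(i, c)) divides v. Since l = v and m divides l, m divides v. From j divides v, lcm(m, j) divides v. Since lcm(k, lcm(i, c)) divides v, lcm(lcm(k, lcm(i, c)), lcm(m, j)) divides v. Since v > 0, lcm(lcm(k, lcm(i, c)), lcm(m, j)) ≤ v. By multiplying by a non-negative, lcm(lcm(k, lcm(i, c)), lcm(m, j)) * w ≤ v * w.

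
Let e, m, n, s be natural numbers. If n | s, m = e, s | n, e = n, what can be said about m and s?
m = s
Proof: Since m = e and e = n, m = n. Because n | s and s | n, n = s. m = n, so m = s.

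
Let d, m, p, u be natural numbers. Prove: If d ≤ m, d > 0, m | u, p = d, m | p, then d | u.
p = d and m | p, so m | d. d > 0, so m ≤ d. From d ≤ m, m = d. m | u, so d | u.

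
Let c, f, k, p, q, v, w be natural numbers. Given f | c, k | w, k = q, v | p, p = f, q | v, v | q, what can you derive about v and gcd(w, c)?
v | gcd(w, c)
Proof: From q | v and v | q, q = v. Since k = q, k = v. k | w, so v | w. p = f and v | p, thus v | f. f | c, so v | c. From v | w, v | gcd(w, c).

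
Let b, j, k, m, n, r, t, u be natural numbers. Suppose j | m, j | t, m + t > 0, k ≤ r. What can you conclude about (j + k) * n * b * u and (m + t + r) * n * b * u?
(j + k) * n * b * u ≤ (m + t + r) * n * b * u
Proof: From j | m and j | t, j | m + t. m + t > 0, so j ≤ m + t. k ≤ r, so j + k ≤ m + t + r. Then (j + k) * n ≤ (m + t + r) * n. Then (j + k) * n * b ≤ (m + t + r) * n * b. Then (j + k) * n * b * u ≤ (m + t + r) * n * b * u.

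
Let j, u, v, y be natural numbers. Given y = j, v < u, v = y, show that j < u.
v = y and y = j, thus v = j. Because v < u, j < u.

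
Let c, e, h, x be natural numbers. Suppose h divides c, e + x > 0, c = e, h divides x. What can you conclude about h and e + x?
h ≤ e + x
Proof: Because c = e and h divides c, h divides e. Since h divides x, h divides e + x. Since e + x > 0, h ≤ e + x.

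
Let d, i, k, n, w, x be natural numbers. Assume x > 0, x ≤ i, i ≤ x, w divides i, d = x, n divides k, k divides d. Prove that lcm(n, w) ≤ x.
Because n divides k and k divides d, n divides d. Since d = x, n divides x. Because i ≤ x and x ≤ i, i = x. Since w divides i, w divides x. n divides x, so lcm(n, w) divides x. x > 0, so lcm(n, w) ≤ x.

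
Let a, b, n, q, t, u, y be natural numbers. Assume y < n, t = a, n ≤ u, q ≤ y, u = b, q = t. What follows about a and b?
a < b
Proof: From q = t and t = a, q = a. From y < n and n ≤ u, y < u. Since q ≤ y, q < u. From q = a, a < u. Because u = b, a < b.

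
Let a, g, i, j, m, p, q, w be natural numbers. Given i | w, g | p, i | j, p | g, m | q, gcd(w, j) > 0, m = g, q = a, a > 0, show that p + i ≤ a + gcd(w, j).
g | p and p | g, hence g = p. m = g, so m = p. q = a and m | q, so m | a. a > 0, so m ≤ a. m = p, so p ≤ a. Because i | w and i | j, i | gcd(w, j). gcd(w, j) > 0, so i ≤ gcd(w, j). Since p ≤ a, p + i ≤ a + gcd(w, j).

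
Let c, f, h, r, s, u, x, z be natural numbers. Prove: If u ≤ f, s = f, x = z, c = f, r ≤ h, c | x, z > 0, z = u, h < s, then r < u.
c = f and c | x, hence f | x. x = z, so f | z. Since z > 0, f ≤ z. z = u, so f ≤ u. Since u ≤ f, f = u. Because s = f, s = u. Because r ≤ h and h < s, r < s. Since s = u, r < u.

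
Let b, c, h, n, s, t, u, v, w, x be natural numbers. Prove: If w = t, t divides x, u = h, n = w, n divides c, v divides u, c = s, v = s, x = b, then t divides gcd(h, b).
n = w and w = t, so n = t. c = s and n divides c, thus n divides s. n = t, so t divides s. v = s and v divides u, thus s divides u. u = h, so s divides h. t divides s, so t divides h. Since x = b and t divides x, t divides b. Since t divides h, t divides gcd(h, b).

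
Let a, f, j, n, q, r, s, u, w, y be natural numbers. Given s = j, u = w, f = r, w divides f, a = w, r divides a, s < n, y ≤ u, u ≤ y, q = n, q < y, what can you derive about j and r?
j < r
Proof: f = r and w divides f, therefore w divides r. a = w and r divides a, hence r divides w. w divides r, so w = r. u = w, so u = r. From y ≤ u and u ≤ y, y = u. q = n and q < y, so n < y. Since y = u, n < u. s < n, so s < u. u = r, so s < r. s = j, so j < r.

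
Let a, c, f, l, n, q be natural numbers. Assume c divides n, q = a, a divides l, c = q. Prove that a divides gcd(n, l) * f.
Since c = q and q = a, c = a. c divides n, so a divides n. Since a divides l, a divides gcd(n, l). Then a divides gcd(n, l) * f.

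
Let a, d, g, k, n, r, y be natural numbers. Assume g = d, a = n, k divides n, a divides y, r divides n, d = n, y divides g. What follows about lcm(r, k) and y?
lcm(r, k) divides y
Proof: a = n and a divides y, so n divides y. Since g = d and y divides g, y divides d. Since d = n, y divides n. n divides y, so n = y. r divides n and k divides n, hence lcm(r, k) divides n. n = y, so lcm(r, k) divides y.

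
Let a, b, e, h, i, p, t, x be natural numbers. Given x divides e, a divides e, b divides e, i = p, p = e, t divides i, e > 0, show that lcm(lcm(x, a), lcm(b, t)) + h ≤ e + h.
x divides e and a divides e, thus lcm(x, a) divides e. i = p and p = e, so i = e. Since t divides i, t divides e. Since b divides e, lcm(b, t) divides e. Since lcm(x, a) divides e, lcm(lcm(x, a), lcm(b, t)) divides e. e > 0, so lcm(lcm(x, a), lcm(b, t)) ≤ e. Then lcm(lcm(x, a), lcm(b, t)) + h ≤ e + h.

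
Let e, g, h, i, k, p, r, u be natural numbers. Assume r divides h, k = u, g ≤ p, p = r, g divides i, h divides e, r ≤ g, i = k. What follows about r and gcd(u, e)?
r divides gcd(u, e)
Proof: Since i = k and k = u, i = u. p = r and g ≤ p, therefore g ≤ r. Since r ≤ g, g = r. g divides i, so r divides i. Since i = u, r divides u. r divides h and h divides e, thus r divides e. From r divides u, r divides gcd(u, e).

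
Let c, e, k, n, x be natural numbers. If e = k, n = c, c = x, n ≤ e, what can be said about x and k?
x ≤ k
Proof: n = c and c = x, hence n = x. Since n ≤ e, x ≤ e. e = k, so x ≤ k.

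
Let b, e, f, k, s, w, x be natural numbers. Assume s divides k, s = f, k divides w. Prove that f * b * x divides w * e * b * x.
s divides k and k divides w, therefore s divides w. s = f, so f divides w. Then f divides w * e. Then f * b divides w * e * b. Then f * b * x divides w * e * b * x.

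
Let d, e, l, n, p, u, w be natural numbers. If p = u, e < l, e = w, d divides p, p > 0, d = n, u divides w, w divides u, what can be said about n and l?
n < l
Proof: d = n and d divides p, thus n divides p. Since p > 0, n ≤ p. From p = u, n ≤ u. w divides u and u divides w, therefore w = u. e = w, so e = u. Since e < l, u < l. Since n ≤ u, n < l.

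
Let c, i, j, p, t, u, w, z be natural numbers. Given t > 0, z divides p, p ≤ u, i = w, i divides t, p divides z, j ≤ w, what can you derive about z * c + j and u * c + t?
z * c + j ≤ u * c + t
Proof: p divides z and z divides p, therefore p = z. Since p ≤ u, z ≤ u. By multiplying by a non-negative, z * c ≤ u * c. Because i = w and i divides t, w divides t. Since t > 0, w ≤ t. Since j ≤ w, j ≤ t. Since z * c ≤ u * c, z * c + j ≤ u * c + t.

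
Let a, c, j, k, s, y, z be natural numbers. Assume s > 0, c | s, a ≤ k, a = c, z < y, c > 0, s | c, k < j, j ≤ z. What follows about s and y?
s < y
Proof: c | s and s > 0, therefore c ≤ s. Because s | c and c > 0, s ≤ c. c ≤ s, so c = s. Since a = c, a = s. a ≤ k and k < j, so a < j. Since j ≤ z, a < z. z < y, so a < y. Since a = s, s < y.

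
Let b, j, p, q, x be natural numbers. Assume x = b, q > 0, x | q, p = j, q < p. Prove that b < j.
Because x | q and q > 0, x ≤ q. Because p = j and q < p, q < j. Since x ≤ q, x < j. Because x = b, b < j.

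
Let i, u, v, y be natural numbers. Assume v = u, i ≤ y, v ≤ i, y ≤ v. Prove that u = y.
v ≤ i and i ≤ y, so v ≤ y. Since y ≤ v, y = v. Since v = u, y = u. Then u = y.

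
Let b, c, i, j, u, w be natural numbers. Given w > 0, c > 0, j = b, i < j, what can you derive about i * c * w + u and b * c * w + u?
i * c * w + u < b * c * w + u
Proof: Since j = b and i < j, i < b. Since c > 0, i * c < b * c. Since w > 0, i * c * w < b * c * w. Then i * c * w + u < b * c * w + u.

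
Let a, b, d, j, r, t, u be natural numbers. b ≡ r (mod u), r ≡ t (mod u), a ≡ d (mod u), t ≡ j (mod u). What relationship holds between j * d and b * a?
j * d ≡ b * a (mod u)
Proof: Because b ≡ r (mod u) and r ≡ t (mod u), b ≡ t (mod u). Since t ≡ j (mod u), b ≡ j (mod u). Since a ≡ d (mod u), by multiplying congruences, b * a ≡ j * d (mod u). Then j * d ≡ b * a (mod u).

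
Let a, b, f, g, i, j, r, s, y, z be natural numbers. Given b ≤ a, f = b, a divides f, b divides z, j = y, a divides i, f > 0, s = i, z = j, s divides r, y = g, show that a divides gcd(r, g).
s = i and s divides r, therefore i divides r. Since a divides i, a divides r. Because a divides f and f > 0, a ≤ f. Because f = b, a ≤ b. b ≤ a, so b = a. Since z = j and j = y, z = y. Since b divides z, b divides y. y = g, so b divides g. b = a, so a divides g. Since a divides r, a divides gcd(r, g).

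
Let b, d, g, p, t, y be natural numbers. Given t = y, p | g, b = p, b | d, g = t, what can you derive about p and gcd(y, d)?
p | gcd(y, d)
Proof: Since g = t and p | g, p | t. Because t = y, p | y. b = p and b | d, hence p | d. p | y, so p | gcd(y, d).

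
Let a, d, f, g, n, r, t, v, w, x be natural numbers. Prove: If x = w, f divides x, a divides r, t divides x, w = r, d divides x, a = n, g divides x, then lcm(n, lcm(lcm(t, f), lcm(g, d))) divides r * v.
a = n and a divides r, hence n divides r. Because x = w and w = r, x = r. t divides x and f divides x, so lcm(t, f) divides x. g divides x and d divides x, so lcm(g, d) divides x. Since lcm(t, f) divides x, lcm(lcm(t, f), lcm(g, d)) divides x. Because x = r, lcm(lcm(t, f), lcm(g, d)) divides r. n divides r, so lcm(n, lcm(lcm(t, f), lcm(g, d))) divides r. Then lcm(n, lcm(lcm(t, f), lcm(g, d))) divides r * v.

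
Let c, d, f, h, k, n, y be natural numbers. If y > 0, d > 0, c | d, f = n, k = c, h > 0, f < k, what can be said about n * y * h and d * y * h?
n * y * h < d * y * h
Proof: k = c and f < k, thus f < c. f = n, so n < c. c | d and d > 0, therefore c ≤ d. Since n < c, n < d. y > 0, so n * y < d * y. Because h > 0, n * y * h < d * y * h.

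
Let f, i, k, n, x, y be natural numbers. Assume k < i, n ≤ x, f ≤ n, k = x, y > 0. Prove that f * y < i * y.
f ≤ n and n ≤ x, hence f ≤ x. From k = x and k < i, x < i. Since f ≤ x, f < i. y > 0, so f * y < i * y.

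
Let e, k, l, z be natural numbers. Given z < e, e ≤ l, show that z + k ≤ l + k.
Since z < e and e ≤ l, z < l. Then z + k < l + k. Then z + k ≤ l + k.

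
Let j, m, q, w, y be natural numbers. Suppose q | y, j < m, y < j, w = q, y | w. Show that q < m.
w = q and y | w, so y | q. q | y, so y = q. Because y < j and j < m, y < m. y = q, so q < m.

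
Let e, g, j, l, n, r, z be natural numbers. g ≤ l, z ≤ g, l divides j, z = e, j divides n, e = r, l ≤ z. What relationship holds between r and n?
r divides n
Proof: z = e and e = r, thus z = r. z ≤ g and g ≤ l, therefore z ≤ l. Since l ≤ z, l = z. Since l divides j, z divides j. j divides n, so z divides n. z = r, so r divides n.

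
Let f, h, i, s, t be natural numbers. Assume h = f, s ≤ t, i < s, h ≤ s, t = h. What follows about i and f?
i < f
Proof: t = h and s ≤ t, so s ≤ h. Since h ≤ s, s = h. From h = f, s = f. i < s, so i < f.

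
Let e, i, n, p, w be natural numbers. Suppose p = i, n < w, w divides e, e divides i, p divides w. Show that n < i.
w divides e and e divides i, so w divides i. p = i and p divides w, so i divides w. w divides i, so w = i. n < w, so n < i.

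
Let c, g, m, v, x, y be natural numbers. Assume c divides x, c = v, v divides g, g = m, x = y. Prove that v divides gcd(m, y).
From g = m and v divides g, v divides m. x = y and c divides x, therefore c divides y. c = v, so v divides y. Since v divides m, v divides gcd(m, y).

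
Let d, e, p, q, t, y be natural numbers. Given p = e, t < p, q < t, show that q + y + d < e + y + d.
From q < t and t < p, q < p. Since p = e, q < e. Then q + y < e + y. Then q + y + d < e + y + d.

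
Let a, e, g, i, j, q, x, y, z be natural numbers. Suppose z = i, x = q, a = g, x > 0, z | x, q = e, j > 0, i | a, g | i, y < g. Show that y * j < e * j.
Because a = g and i | a, i | g. Since g | i, i = g. Because x = q and q = e, x = e. z = i and z | x, therefore i | x. x > 0, so i ≤ x. Since x = e, i ≤ e. Because i = g, g ≤ e. y < g, so y < e. Since j > 0, y * j < e * j.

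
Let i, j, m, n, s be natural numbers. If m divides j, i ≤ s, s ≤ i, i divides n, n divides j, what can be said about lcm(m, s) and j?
lcm(m, s) divides j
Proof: i ≤ s and s ≤ i, therefore i = s. Since i divides n, s divides n. Since n divides j, s divides j. Since m divides j, lcm(m, s) divides j.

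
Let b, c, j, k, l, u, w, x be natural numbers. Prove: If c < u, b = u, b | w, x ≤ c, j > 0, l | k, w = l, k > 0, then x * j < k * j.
Since x ≤ c and c < u, x < u. Since w = l and b | w, b | l. Since l | k, b | k. b = u, so u | k. Since k > 0, u ≤ k. Since x < u, x < k. j > 0, so x * j < k * j.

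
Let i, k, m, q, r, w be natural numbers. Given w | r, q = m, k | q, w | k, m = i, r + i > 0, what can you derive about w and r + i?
w ≤ r + i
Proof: q = m and m = i, so q = i. w | k and k | q, so w | q. Since q = i, w | i. w | r, so w | r + i. r + i > 0, so w ≤ r + i.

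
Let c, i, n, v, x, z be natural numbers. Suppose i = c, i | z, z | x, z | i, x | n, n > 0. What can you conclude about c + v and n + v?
c + v ≤ n + v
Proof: z | i and i | z, therefore z = i. i = c, so z = c. z | x and x | n, so z | n. n > 0, so z ≤ n. z = c, so c ≤ n. Then c + v ≤ n + v.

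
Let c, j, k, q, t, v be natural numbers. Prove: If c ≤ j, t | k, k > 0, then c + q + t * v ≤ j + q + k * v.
c ≤ j, hence c + q ≤ j + q. From t | k and k > 0, t ≤ k. Then t * v ≤ k * v. Since c + q ≤ j + q, c + q + t * v ≤ j + q + k * v.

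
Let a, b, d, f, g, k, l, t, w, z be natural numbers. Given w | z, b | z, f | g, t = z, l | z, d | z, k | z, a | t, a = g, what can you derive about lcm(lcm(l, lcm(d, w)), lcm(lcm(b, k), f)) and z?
lcm(lcm(l, lcm(d, w)), lcm(lcm(b, k), f)) | z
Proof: Because d | z and w | z, lcm(d, w) | z. Because l | z, lcm(l, lcm(d, w)) | z. Because b | z and k | z, lcm(b, k) | z. t = z and a | t, hence a | z. a = g, so g | z. Since f | g, f | z. lcm(b, k) | z, so lcm(lcm(b, k), f) | z. Since lcm(l, lcm(d, w)) | z, lcm(lcm(l, lcm(d, w)), lcm(lcm(b, k), f)) | z.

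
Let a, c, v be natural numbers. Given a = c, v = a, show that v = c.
v = a and a = c. By transitivity, v = c.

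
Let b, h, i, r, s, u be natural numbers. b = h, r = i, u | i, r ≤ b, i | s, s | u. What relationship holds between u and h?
u ≤ h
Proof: Because i | s and s | u, i | u. Since u | i, i = u. From r = i, r = u. Since b = h and r ≤ b, r ≤ h. From r = u, u ≤ h.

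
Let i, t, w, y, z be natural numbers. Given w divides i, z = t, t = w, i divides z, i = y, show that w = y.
Because z = t and t = w, z = w. i divides z, so i divides w. From w divides i, w = i. Since i = y, w = y.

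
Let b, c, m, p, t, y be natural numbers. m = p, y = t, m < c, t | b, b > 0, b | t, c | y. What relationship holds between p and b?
p < b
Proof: m = p and m < c, thus p < c. t | b and b | t, hence t = b. y = t, so y = b. Since c | y, c | b. Since b > 0, c ≤ b. p < c, so p < b.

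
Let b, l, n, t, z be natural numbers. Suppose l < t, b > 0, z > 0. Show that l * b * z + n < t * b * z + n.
l < t and b > 0. By multiplying by a positive, l * b < t * b. Since z > 0, by multiplying by a positive, l * b * z < t * b * z. Then l * b * z + n < t * b * z + n.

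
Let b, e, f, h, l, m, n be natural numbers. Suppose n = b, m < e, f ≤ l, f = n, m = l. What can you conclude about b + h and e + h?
b + h < e + h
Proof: f = n and n = b, therefore f = b. f ≤ l, so b ≤ l. m = l and m < e, hence l < e. Since b ≤ l, b < e. Then b + h < e + h.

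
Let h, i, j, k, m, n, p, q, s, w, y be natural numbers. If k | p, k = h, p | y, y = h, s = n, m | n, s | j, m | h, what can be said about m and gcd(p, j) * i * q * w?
m | gcd(p, j) * i * q * w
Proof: k = h and k | p, thus h | p. From y = h and p | y, p | h. From h | p, h = p. Since m | h, m | p. Since s = n and s | j, n | j. m | n, so m | j. Because m | p, m | gcd(p, j). Then m | gcd(p, j) * i. Then m | gcd(p, j) * i * q. Then m | gcd(p, j) * i * q * w.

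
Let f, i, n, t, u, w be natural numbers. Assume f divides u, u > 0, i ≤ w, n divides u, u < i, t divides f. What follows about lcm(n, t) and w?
lcm(n, t) < w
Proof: t divides f and f divides u, hence t divides u. n divides u, so lcm(n, t) divides u. Since u > 0, lcm(n, t) ≤ u. Since u < i and i ≤ w, u < w. Since lcm(n, t) ≤ u, lcm(n, t) < w.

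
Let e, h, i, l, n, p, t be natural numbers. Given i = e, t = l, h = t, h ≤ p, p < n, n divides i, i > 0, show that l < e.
h ≤ p and p < n, so h < n. h = t, so t < n. n divides i and i > 0, thus n ≤ i. From t < n, t < i. From t = l, l < i. Since i = e, l < e.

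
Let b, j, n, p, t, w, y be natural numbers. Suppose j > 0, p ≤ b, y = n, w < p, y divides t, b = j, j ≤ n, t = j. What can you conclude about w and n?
w < n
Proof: t = j and y divides t, thus y divides j. y = n, so n divides j. j > 0, so n ≤ j. j ≤ n, so j = n. Because b = j and p ≤ b, p ≤ j. Since j = n, p ≤ n. w < p, so w < n.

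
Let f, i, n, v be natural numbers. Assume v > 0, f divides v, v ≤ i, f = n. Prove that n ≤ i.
Because f divides v and v > 0, f ≤ v. Since v ≤ i, f ≤ i. Because f = n, n ≤ i.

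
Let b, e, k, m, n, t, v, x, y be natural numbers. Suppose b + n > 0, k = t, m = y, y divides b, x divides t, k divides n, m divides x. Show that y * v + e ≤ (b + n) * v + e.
m = y and m divides x, thus y divides x. k = t and k divides n, thus t divides n. Since x divides t, x divides n. y divides x, so y divides n. y divides b, so y divides b + n. b + n > 0, so y ≤ b + n. By multiplying by a non-negative, y * v ≤ (b + n) * v. Then y * v + e ≤ (b + n) * v + e.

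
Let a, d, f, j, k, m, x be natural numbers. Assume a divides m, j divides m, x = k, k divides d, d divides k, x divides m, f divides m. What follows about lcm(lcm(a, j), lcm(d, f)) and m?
lcm(lcm(a, j), lcm(d, f)) divides m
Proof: Since a divides m and j divides m, lcm(a, j) divides m. k divides d and d divides k, thus k = d. x = k, so x = d. Since x divides m, d divides m. f divides m, so lcm(d, f) divides m. Since lcm(a, j) divides m, lcm(lcm(a, j), lcm(d, f)) divides m.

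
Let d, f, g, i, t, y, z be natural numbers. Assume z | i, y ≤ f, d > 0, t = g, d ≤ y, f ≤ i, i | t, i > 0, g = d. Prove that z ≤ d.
Because t = g and g = d, t = d. i | t, so i | d. Since d > 0, i ≤ d. Since d ≤ y and y ≤ f, d ≤ f. f ≤ i, so d ≤ i. i ≤ d, so i = d. z | i and i > 0, therefore z ≤ i. Because i = d, z ≤ d.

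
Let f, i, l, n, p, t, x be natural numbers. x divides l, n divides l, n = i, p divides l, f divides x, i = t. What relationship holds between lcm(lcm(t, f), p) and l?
lcm(lcm(t, f), p) divides l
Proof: n = i and i = t, thus n = t. n divides l, so t divides l. f divides x and x divides l, so f divides l. t divides l, so lcm(t, f) divides l. Since p divides l, lcm(lcm(t, f), p) divides l.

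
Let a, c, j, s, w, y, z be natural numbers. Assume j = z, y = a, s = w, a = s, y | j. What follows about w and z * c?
w | z * c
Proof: y = a and a = s, so y = s. Since j = z and y | j, y | z. Since y = s, s | z. Since s = w, w | z. Then w | z * c.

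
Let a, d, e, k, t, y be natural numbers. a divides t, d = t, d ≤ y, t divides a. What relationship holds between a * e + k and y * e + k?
a * e + k ≤ y * e + k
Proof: t divides a and a divides t, hence t = a. d = t, so d = a. d ≤ y, so a ≤ y. By multiplying by a non-negative, a * e ≤ y * e. Then a * e + k ≤ y * e + k.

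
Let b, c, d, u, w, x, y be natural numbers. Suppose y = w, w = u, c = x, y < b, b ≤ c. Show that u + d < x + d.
y = w and w = u, thus y = u. y < b and b ≤ c, hence y < c. c = x, so y < x. y = u, so u < x. Then u + d < x + d.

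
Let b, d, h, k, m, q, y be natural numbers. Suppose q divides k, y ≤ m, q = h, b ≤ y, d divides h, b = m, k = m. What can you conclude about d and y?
d divides y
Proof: From b = m and b ≤ y, m ≤ y. y ≤ m, so m = y. Because k = m and q divides k, q divides m. q = h, so h divides m. Since m = y, h divides y. d divides h, so d divides y.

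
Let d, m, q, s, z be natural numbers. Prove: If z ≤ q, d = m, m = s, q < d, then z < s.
d = m and m = s, so d = s. z ≤ q and q < d, so z < d. Since d = s, z < s.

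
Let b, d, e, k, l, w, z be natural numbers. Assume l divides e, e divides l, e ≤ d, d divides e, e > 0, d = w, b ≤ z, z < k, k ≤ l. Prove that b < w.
Since l divides e and e divides l, l = e. From d divides e and e > 0, d ≤ e. e ≤ d, so e = d. l = e, so l = d. d = w, so l = w. z < k and k ≤ l, so z < l. Since b ≤ z, b < l. Since l = w, b < w.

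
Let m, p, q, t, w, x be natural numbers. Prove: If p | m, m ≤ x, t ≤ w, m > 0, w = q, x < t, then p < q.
p | m and m > 0, therefore p ≤ m. m ≤ x and x < t, thus m < t. p ≤ m, so p < t. Because w = q and t ≤ w, t ≤ q. Since p < t, p < q.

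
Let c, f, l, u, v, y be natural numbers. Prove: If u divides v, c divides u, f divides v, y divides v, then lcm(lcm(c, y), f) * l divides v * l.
c divides u and u divides v, thus c divides v. y divides v, so lcm(c, y) divides v. Since f divides v, lcm(lcm(c, y), f) divides v. Then lcm(lcm(c, y), f) * l divides v * l.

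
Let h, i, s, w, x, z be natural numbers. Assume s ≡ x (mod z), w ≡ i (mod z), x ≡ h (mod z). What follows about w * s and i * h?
w * s ≡ i * h (mod z)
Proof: s ≡ x (mod z) and x ≡ h (mod z), thus s ≡ h (mod z). From w ≡ i (mod z), by multiplying congruences, w * s ≡ i * h (mod z).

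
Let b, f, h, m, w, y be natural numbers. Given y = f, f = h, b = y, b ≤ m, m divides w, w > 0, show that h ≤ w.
y = f and f = h, therefore y = h. b = y and b ≤ m, thus y ≤ m. Because m divides w and w > 0, m ≤ w. y ≤ m, so y ≤ w. Since y = h, h ≤ w.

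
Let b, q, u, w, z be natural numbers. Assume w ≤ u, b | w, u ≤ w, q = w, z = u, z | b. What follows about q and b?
q = b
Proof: u ≤ w and w ≤ u, thus u = w. From z = u and z | b, u | b. Since u = w, w | b. b | w, so w = b. q = w, so q = b.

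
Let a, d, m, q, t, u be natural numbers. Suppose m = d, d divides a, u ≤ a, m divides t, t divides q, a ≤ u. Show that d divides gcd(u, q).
Because a ≤ u and u ≤ a, a = u. Since d divides a, d divides u. Since m divides t and t divides q, m divides q. Since m = d, d divides q. d divides u, so d divides gcd(u, q).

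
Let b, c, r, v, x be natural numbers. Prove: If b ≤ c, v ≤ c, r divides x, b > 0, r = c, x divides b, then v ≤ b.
r = c and r divides x, so c divides x. Since x divides b, c divides b. From b > 0, c ≤ b. b ≤ c, so c = b. Since v ≤ c, v ≤ b.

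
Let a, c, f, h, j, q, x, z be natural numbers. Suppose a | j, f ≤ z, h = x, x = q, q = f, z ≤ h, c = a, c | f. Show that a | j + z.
h = x and x = q, hence h = q. Since q = f, h = f. From z ≤ h, z ≤ f. Since f ≤ z, f = z. c = a and c | f, therefore a | f. Since f = z, a | z. Since a | j, a | j + z.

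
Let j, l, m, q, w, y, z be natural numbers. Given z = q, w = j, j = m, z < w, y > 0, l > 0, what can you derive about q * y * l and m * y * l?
q * y * l < m * y * l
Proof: w = j and j = m, so w = m. Since z < w, z < m. Since z = q, q < m. y > 0, so q * y < m * y. Since l > 0, q * y * l < m * y * l.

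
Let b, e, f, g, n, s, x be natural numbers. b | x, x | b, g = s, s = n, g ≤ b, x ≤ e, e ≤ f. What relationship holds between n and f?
n ≤ f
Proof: b | x and x | b, therefore b = x. Since g = s and s = n, g = n. g ≤ b, so n ≤ b. Since b = x, n ≤ x. x ≤ e, so n ≤ e. From e ≤ f, n ≤ f.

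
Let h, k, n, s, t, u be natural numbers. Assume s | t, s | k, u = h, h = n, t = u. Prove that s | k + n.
t = u and u = h, hence t = h. h = n, so t = n. s | t, so s | n. Since s | k, s | k + n.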